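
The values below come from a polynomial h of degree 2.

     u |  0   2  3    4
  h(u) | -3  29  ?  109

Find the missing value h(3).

The 3 known points determine the degree-2 polynomial uniquely.
Write h(u) = au^2 + bu + c. Substituting each data point gives a linear system:
  c = -3
  4a + 2b + c = 29
  16a + 4b + c = 109
Solving the system yields a = 6, b = 4, c = -3.
So h(u) = 6u^2 + 4u - 3.
Then h(3) = 63.

63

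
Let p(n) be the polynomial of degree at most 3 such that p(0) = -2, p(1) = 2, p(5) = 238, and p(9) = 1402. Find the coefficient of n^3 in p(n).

Write p(n) = an^3 + bn^2 + cn + d. Substituting each data point gives a linear system:
  d = -2
  a + b + c + d = 2
  125a + 25b + 5c + d = 238
  729a + 81b + 9c + d = 1402
Solving the system yields a = 2, b = -1, c = 3, d = -2.
So p(n) = 2n³ - n² + 3n - 2.
The leading coefficient is 2.

2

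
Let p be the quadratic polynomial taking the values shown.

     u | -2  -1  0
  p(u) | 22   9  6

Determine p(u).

Using the Lagrange interpolation formula with nodes -2, -1, 0:
  L_0(u) = (u + 1)u / 2
  L_1(u) = (u + 2)u / -1
  L_2(u) = (u + 2)(u + 1) / 2
Then p(u) = 22·L_0(u) + 9·L_1(u) + 6·L_2(u).
Expanding and collecting terms gives p(u) = 5u^2 + 2u + 6.
Check: p(-1) = 9. ✓

p(u) = 5u^2 + 2u + 6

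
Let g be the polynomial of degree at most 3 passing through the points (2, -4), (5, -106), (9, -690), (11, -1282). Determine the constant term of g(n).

Write g(n) = an^3 + bn^2 + cn + d. Substituting each data point gives a linear system:
  8a + 4b + 2c + d = -4
  125a + 25b + 5c + d = -106
  729a + 81b + 9c + d = -690
  1331a + 121b + 11c + d = -1282
Solving the system yields a = -1, b = 0, c = 5, d = -6.
So g(n) = -n^3 + 5n - 6.
The constant term is -6.

-6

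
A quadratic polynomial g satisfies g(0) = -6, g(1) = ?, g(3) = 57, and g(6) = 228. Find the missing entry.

3

The 3 known points determine the degree-2 polynomial uniquely.
Write g(s) = as^2 + bs + c. Substituting each data point gives a linear system:
  c = -6
  9a + 3b + c = 57
  36a + 6b + c = 228
Solving the system yields a = 6, b = 3, c = -6.
So g(s) = 6s² + 3s - 6.
Then g(1) = 3.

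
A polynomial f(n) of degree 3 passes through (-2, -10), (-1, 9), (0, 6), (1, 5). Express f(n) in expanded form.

f(n) = 4n^3 + n^2 - 6n + 6

Using the Lagrange interpolation formula with nodes -2, -1, 0, 1:
  L_0(n) = (n + 1)n(n - 1) / -6
  L_1(n) = (n + 2)n(n - 1) / 2
  L_2(n) = (n + 2)(n + 1)(n - 1) / -2
  L_3(n) = (n + 2)(n + 1)n / 6
Then f(n) = -10·L_0(n) + 9·L_1(n) + 6·L_2(n) + 5·L_3(n).
Expanding and collecting terms gives f(n) = 4n³ + n² - 6n + 6.
Check: f(0) = 6. ✓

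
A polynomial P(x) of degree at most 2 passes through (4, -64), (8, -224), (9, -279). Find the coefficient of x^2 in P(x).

Write P(x) = ax^2 + bx + c. Substituting each data point gives a linear system:
  16a + 4b + c = -64
  64a + 8b + c = -224
  81a + 9b + c = -279
Solving the system yields a = -3, b = -4, c = 0.
So P(x) = -3x² - 4x.
The leading coefficient is -3.

-3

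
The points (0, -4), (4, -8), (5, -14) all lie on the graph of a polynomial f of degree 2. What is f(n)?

f(n) = -n^2 + 3n - 4

Using the Lagrange interpolation formula with nodes 0, 4, 5:
  L_0(n) = (n - 4)(n - 5) / 20
  L_1(n) = n(n - 5) / -4
  L_2(n) = n(n - 4) / 5
Then f(n) = -4·L_0(n) - 8·L_1(n) - 14·L_2(n).
Expanding and collecting terms gives f(n) = -n² + 3n - 4.
Check: f(5) = -14. ✓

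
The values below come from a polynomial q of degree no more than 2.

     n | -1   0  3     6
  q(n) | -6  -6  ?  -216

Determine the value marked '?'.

-66

The 3 known points determine the degree-2 polynomial uniquely.
Write q(n) = an^2 + bn + c. Substituting each data point gives a linear system:
  a - b + c = -6
  c = -6
  36a + 6b + c = -216
Solving the system yields a = -5, b = -5, c = -6.
So q(n) = -5n² - 5n - 6.
Then q(3) = -66.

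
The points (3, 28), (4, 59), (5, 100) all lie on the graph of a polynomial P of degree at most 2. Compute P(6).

Using the Lagrange interpolation formula with nodes 3, 4, 5:
  L_0(t) = (t - 4)(t - 5) / 2
  L_1(t) = (t - 3)(t - 5) / -1
  L_2(t) = (t - 3)(t - 4) / 2
Then P(t) = 28·L_0(t) + 59·L_1(t) + 100·L_2(t).
Expanding and collecting terms gives P(t) = 5t² - 4t - 5.
Evaluating at t = 6: P(6) = 151.

151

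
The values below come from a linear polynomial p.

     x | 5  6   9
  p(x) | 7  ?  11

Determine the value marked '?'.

The 2 known points determine the degree-1 polynomial uniquely.
Write p(x) = ax + b. Substituting each data point gives a linear system:
  5a + b = 7
  9a + b = 11
Solving the system yields a = 1, b = 2.
So p(x) = x + 2.
Then p(6) = 8.

8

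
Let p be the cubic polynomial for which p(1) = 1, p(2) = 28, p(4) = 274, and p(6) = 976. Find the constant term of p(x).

Write p(x) = ax^3 + bx^2 + cx + d. Substituting each data point gives a linear system:
  a + b + c + d = 1
  8a + 4b + 2c + d = 28
  64a + 16b + 4c + d = 274
  216a + 36b + 6c + d = 976
Solving the system yields a = 5, b = -3, c = 1, d = -2.
So p(x) = 5x^3 - 3x^2 + x - 2.
The constant term is -2.

-2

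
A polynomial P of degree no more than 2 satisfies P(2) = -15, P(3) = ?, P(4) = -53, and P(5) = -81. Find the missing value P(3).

The 3 known points determine the degree-2 polynomial uniquely.
Write P(x) = ax^2 + bx + c. Substituting each data point gives a linear system:
  4a + 2b + c = -15
  16a + 4b + c = -53
  25a + 5b + c = -81
Solving the system yields a = -3, b = -1, c = -1.
So P(x) = -3x^2 - x - 1.
Then P(3) = -31.

-31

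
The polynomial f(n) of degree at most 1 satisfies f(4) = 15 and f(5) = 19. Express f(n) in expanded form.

f(n) = 4n - 1

Write f(n) = an + b. Substituting each data point gives a linear system:
  4a + b = 15
  5a + b = 19
Solving the system yields a = 4, b = -1.
So f(n) = 4n - 1.
Check: f(5) = 19. ✓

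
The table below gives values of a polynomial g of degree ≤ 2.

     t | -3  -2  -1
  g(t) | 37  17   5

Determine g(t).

Using the Lagrange interpolation formula with nodes -3, -2, -1:
  L_0(t) = (t + 2)(t + 1) / 2
  L_1(t) = (t + 3)(t + 1) / -1
  L_2(t) = (t + 3)(t + 2) / 2
Then g(t) = 37·L_0(t) + 17·L_1(t) + 5·L_2(t).
Expanding and collecting terms gives g(t) = 4t^2 + 1.
Check: g(-1) = 5. ✓

g(t) = 4t^2 + 1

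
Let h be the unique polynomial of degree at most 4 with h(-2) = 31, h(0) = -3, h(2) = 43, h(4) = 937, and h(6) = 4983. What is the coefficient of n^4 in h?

Write h(n) = an^4 + bn^3 + cn^2 + dn + e. Substituting each data point gives a linear system:
  16a - 8b + 4c - 2d + e = 31
  e = -3
  16a + 8b + 4c + 2d + e = 43
  256a + 64b + 16c + 4d + e = 937
  1296a + 216b + 36c + 6d + e = 4983
Solving the system yields a = 4, b = 0, c = -6, d = 3, e = -3.
So h(n) = 4n^4 - 6n^2 + 3n - 3.
The leading coefficient is 4.

4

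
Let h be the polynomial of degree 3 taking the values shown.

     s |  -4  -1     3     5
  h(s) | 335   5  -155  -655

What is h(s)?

h(s) = -5s^3 - 5s - 5

Write h(s) = as^3 + bs^2 + cs + d. Substituting each data point gives a linear system:
  -64a + 16b - 4c + d = 335
  -a + b - c + d = 5
  27a + 9b + 3c + d = -155
  125a + 25b + 5c + d = -655
Solving the system yields a = -5, b = 0, c = -5, d = -5.
So h(s) = -5s^3 - 5s - 5.
Check: h(-1) = 5. ✓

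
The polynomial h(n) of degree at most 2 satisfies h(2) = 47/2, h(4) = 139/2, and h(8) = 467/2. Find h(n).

h(n) = 3n^2 + 5n + 3/2

Using the Lagrange interpolation formula with nodes 2, 4, 8:
  L_0(n) = (n - 4)(n - 8) / 12
  L_1(n) = (n - 2)(n - 8) / -8
  L_2(n) = (n - 2)(n - 4) / 24
Then h(n) = 47/2·L_0(n) + 139/2·L_1(n) + 467/2·L_2(n).
Expanding and collecting terms gives h(n) = 3n^2 + 5n + 3/2.
Check: h(2) = 47/2. ✓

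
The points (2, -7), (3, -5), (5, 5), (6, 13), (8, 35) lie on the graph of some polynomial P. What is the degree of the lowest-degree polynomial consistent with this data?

Divided differences on the nodes 2, 3, 5, 6, 8:
  order 0: -7  -5  5  13  35
  order 1: 2  5  8  11
  order 2: 1  1  1
  order 3: 0  0
  order 4: 0
The order-2 divided differences are all 1 (nonzero) and every higher order vanishes, so the data lies on a polynomial of degree exactly 2.

2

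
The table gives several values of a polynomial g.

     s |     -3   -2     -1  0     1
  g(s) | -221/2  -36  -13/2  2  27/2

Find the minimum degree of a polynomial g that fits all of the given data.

Forward differences of the values at s = -3, -2, -1, 0, 1:
  g  : -221/2  -36  -13/2  2  27/2
  Δ  : 149/2  59/2  17/2  23/2
  Δ^2: -45  -21  3
  Δ^3: 24  24
  Δ^4: 0
The third differences are constant (24) and nonzero, while all higher differences vanish, so the minimal degree is 3.

3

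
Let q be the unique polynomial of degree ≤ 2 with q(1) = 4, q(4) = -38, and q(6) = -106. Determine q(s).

q(s) = -4s^2 + 6s + 2

Using the Lagrange interpolation formula with nodes 1, 4, 6:
  L_0(s) = (s - 4)(s - 6) / 15
  L_1(s) = (s - 1)(s - 6) / -6
  L_2(s) = (s - 1)(s - 4) / 10
Then q(s) = 4·L_0(s) - 38·L_1(s) - 106·L_2(s).
Expanding and collecting terms gives q(s) = -4s^2 + 6s + 2.
Check: q(6) = -106. ✓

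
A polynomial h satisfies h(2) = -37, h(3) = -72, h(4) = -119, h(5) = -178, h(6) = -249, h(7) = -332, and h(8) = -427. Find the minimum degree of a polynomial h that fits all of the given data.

2

Forward differences of the values at n = 2, 3, 4, 5, 6, 7, 8:
  h  : -37  -72  -119  -178  -249  -332  -427
  Δ  : -35  -47  -59  -71  -83  -95
  Δ^2: -12  -12  -12  -12  -12
  Δ^3: 0  0  0  0
  Δ^4: 0  0  0
  Δ^5: 0  0
  Δ^6: 0
The second differences are constant (-12) and nonzero, while all higher differences vanish, so the minimal degree is 2.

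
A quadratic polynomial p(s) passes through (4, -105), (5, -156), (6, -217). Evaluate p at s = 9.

-460

Forward differences of the values at s = 4, 5, 6:
  p  : -105  -156  -217
  Δ  : -51  -61
  Δ^2: -10
The second differences are constant, confirming degree 2.
Interpolating (Newton forward form) and evaluating at s = 9 gives p(9) = -460.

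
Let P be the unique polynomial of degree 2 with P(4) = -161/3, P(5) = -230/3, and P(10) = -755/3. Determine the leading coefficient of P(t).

-2

Write P(t) = at^2 + bt + c. Substituting each data point gives a linear system:
  16a + 4b + c = -161/3
  25a + 5b + c = -230/3
  100a + 10b + c = -755/3
Solving the system yields a = -2, b = -5, c = -5/3.
So P(t) = -2t^2 - 5t - 5/3.
The leading coefficient is -2.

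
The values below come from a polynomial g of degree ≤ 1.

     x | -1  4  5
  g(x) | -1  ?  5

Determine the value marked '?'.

4

The 2 known points determine the degree-1 polynomial uniquely.
Write g(x) = ax + b. Substituting each data point gives a linear system:
  -a + b = -1
  5a + b = 5
Solving the system yields a = 1, b = 0.
So g(x) = x.
Then g(4) = 4.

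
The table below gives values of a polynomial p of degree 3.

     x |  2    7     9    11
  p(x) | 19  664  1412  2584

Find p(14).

Using the Lagrange interpolation formula with nodes 2, 7, 9, 11:
  L_0(x) = (x - 7)(x - 9)(x - 11) / -315
  L_1(x) = (x - 2)(x - 9)(x - 11) / 40
  L_2(x) = (x - 2)(x - 7)(x - 11) / -28
  L_3(x) = (x - 2)(x - 7)(x - 9) / 72
Then p(x) = 19·L_0(x) + 664·L_1(x) + 1412·L_2(x) + 2584·L_3(x).
Expanding and collecting terms gives p(x) = 2x^3 - x^2 + 4x - 1.
Evaluating at x = 14: p(14) = 5347.

5347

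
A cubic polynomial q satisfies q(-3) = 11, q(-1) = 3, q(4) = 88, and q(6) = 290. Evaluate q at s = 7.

451

Using the Lagrange interpolation formula with nodes -3, -1, 4, 6:
  L_0(s) = (s + 1)(s - 4)(s - 6) / -126
  L_1(s) = (s + 3)(s - 4)(s - 6) / 70
  L_2(s) = (s + 3)(s + 1)(s - 6) / -70
  L_3(s) = (s + 3)(s + 1)(s - 4) / 126
Then q(s) = 11·L_0(s) + 3·L_1(s) + 88·L_2(s) + 290·L_3(s).
Expanding and collecting terms gives q(s) = s³ + 3s² - 5s - 4.
Evaluating at s = 7: q(7) = 451.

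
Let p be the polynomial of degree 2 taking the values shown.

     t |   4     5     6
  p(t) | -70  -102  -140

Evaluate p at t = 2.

Write p(t) = at^2 + bt + c. Substituting each data point gives a linear system:
  16a + 4b + c = -70
  25a + 5b + c = -102
  36a + 6b + c = -140
Solving the system yields a = -3, b = -5, c = -2.
So p(t) = -3t^2 - 5t - 2.
Then p(2) = -24.

-24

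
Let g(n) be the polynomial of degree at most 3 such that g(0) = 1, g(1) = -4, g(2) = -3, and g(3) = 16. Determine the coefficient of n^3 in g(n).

2

Write g(n) = an^3 + bn^2 + cn + d. Substituting each data point gives a linear system:
  d = 1
  a + b + c + d = -4
  8a + 4b + 2c + d = -3
  27a + 9b + 3c + d = 16
Solving the system yields a = 2, b = -3, c = -4, d = 1.
So g(n) = 2n^3 - 3n^2 - 4n + 1.
The leading coefficient is 2.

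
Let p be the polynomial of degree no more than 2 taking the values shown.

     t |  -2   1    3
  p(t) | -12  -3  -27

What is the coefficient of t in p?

Write p(t) = at^2 + bt + c. Substituting each data point gives a linear system:
  4a - 2b + c = -12
  a + b + c = -3
  9a + 3b + c = -27
Solving the system yields a = -3, b = 0, c = 0.
So p(t) = -3t^2.
The coefficient of t is 0.

0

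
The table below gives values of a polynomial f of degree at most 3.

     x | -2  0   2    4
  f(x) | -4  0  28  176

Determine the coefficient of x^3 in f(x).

Write f(x) = ax^3 + bx^2 + cx + d. Substituting each data point gives a linear system:
  -8a + 4b - 2c + d = -4
  d = 0
  8a + 4b + 2c + d = 28
  64a + 16b + 4c + d = 176
Solving the system yields a = 2, b = 3, c = 0, d = 0.
So f(x) = 2x^3 + 3x^2.
The leading coefficient is 2.

2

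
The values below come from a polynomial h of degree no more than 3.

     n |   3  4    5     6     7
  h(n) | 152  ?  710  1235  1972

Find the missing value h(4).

The 4 known points determine the degree-3 polynomial uniquely.
Write h(n) = an^3 + bn^2 + cn + d. Substituting each data point gives a linear system:
  27a + 9b + 3c + d = 152
  125a + 25b + 5c + d = 710
  216a + 36b + 6c + d = 1235
  343a + 49b + 7c + d = 1972
Solving the system yields a = 6, b = -2, c = 1, d = 5.
So h(n) = 6n³ - 2n² + n + 5.
Then h(4) = 361.

361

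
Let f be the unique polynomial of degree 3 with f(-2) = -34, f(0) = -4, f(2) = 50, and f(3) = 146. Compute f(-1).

-10

Write f(s) = as^3 + bs^2 + cs + d. Substituting each data point gives a linear system:
  -8a + 4b - 2c + d = -34
  d = -4
  8a + 4b + 2c + d = 50
  27a + 9b + 3c + d = 146
Solving the system yields a = 4, b = 3, c = 5, d = -4.
So f(s) = 4s^3 + 3s^2 + 5s - 4.
Then f(-1) = -10.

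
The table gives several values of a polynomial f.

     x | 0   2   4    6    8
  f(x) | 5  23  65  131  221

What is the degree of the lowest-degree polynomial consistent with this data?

2

Forward differences of the values at x = 0, 2, 4, 6, 8:
  f  : 5  23  65  131  221
  Δ  : 18  42  66  90
  Δ^2: 24  24  24
  Δ^3: 0  0
  Δ^4: 0
The second differences are constant (24) and nonzero, while all higher differences vanish, so the minimal degree is 2.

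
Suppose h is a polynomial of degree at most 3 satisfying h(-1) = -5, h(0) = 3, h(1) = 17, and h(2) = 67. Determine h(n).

h(n) = 5n^3 + 3n^2 + 6n + 3

Write h(n) = an^3 + bn^2 + cn + d. Substituting each data point gives a linear system:
  -a + b - c + d = -5
  d = 3
  a + b + c + d = 17
  8a + 4b + 2c + d = 67
Solving the system yields a = 5, b = 3, c = 6, d = 3.
So h(n) = 5n^3 + 3n^2 + 6n + 3.
Check: h(0) = 3. ✓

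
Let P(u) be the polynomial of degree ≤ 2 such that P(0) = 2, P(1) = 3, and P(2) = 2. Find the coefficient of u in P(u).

2

Write P(u) = au^2 + bu + c. Substituting each data point gives a linear system:
  c = 2
  a + b + c = 3
  4a + 2b + c = 2
Solving the system yields a = -1, b = 2, c = 2.
So P(u) = -u^2 + 2u + 2.
The coefficient of u is 2.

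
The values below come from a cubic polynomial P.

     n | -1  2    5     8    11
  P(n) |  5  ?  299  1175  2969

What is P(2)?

17

The 4 known points determine the degree-3 polynomial uniquely.
Write P(n) = an^3 + bn^2 + cn + d. Substituting each data point gives a linear system:
  -a + b - c + d = 5
  125a + 25b + 5c + d = 299
  512a + 64b + 8c + d = 1175
  1331a + 121b + 11c + d = 2969
Solving the system yields a = 2, b = 3, c = -5, d = -1.
So P(n) = 2n³ + 3n² - 5n - 1.
Then P(2) = 17.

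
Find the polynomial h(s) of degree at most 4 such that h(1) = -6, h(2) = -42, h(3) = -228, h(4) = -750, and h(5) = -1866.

h(s) = -3s^4 - s^3 + 6s^2 - 2s - 6

Write h(s) = as^4 + bs^3 + cs^2 + ds + e. Substituting each data point gives a linear system:
  a + b + c + d + e = -6
  16a + 8b + 4c + 2d + e = -42
  81a + 27b + 9c + 3d + e = -228
  256a + 64b + 16c + 4d + e = -750
  625a + 125b + 25c + 5d + e = -1866
Solving the system yields a = -3, b = -1, c = 6, d = -2, e = -6.
So h(s) = -3s⁴ - s³ + 6s² - 2s - 6.
Check: h(4) = -750. ✓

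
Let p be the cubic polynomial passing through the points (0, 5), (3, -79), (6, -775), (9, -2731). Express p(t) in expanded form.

Using the Lagrange interpolation formula with nodes 0, 3, 6, 9:
  L_0(t) = (t - 3)(t - 6)(t - 9) / -162
  L_1(t) = t(t - 6)(t - 9) / 54
  L_2(t) = t(t - 3)(t - 9) / -54
  L_3(t) = t(t - 3)(t - 6) / 162
Then p(t) = 5·L_0(t) - 79·L_1(t) - 775·L_2(t) - 2731·L_3(t).
Expanding and collecting terms gives p(t) = -4t^3 + 2t^2 + 2t + 5.
Check: p(0) = 5. ✓

p(t) = -4t^3 + 2t^2 + 2t + 5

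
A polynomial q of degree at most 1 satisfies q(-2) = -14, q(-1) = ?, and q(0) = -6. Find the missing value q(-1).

-10

On equispaced nodes a degree-1 polynomial has vanishing second forward difference, so
  q(-2) - 2·q(-1) + q(0) = 0.
Substituting the known values and solving for q(-1):
  -2·q(-1) = 20
  q(-1) = -10.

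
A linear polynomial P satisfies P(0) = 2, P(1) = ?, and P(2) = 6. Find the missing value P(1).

On equispaced nodes a degree-1 polynomial has vanishing second forward difference, so
  P(0) - 2·P(1) + P(2) = 0.
Substituting the known values and solving for P(1):
  -2·P(1) = -8
  P(1) = 4.

4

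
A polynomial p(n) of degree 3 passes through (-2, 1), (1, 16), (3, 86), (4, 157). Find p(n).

Write p(n) = an^3 + bn^2 + cn + d. Substituting each data point gives a linear system:
  -8a + 4b - 2c + d = 1
  a + b + c + d = 16
  27a + 9b + 3c + d = 86
  64a + 16b + 4c + d = 157
Solving the system yields a = 1, b = 4, c = 6, d = 5.
So p(n) = n³ + 4n² + 6n + 5.
Check: p(3) = 86. ✓

p(n) = n^3 + 4n^2 + 6n + 5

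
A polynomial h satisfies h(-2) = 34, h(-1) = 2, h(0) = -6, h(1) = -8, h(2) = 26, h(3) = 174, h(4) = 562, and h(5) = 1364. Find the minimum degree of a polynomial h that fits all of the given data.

Forward differences of the values at s = -2, -1, 0, 1, 2, 3, 4, 5:
  h  : 34  2  -6  -8  26  174  562  1364
  Δ  : -32  -8  -2  34  148  388  802
  Δ^2: 24  6  36  114  240  414
  Δ^3: -18  30  78  126  174
  Δ^4: 48  48  48  48
  Δ^5: 0  0  0
  Δ^6: 0  0
  Δ^7: 0
The fourth differences are constant (48) and nonzero, while all higher differences vanish, so the minimal degree is 4.

4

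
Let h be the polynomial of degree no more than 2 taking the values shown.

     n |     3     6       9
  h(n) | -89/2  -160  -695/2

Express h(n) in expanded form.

h(n) = -4n^2 - (5/2)n - 1

Write h(n) = an^2 + bn + c. Substituting each data point gives a linear system:
  9a + 3b + c = -89/2
  36a + 6b + c = -160
  81a + 9b + c = -695/2
Solving the system yields a = -4, b = -5/2, c = -1.
So h(n) = -4n^2 - (5/2)n - 1.
Check: h(9) = -695/2. ✓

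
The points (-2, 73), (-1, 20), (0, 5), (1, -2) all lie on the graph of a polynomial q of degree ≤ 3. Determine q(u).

Write q(u) = au^3 + bu^2 + cu + d. Substituting each data point gives a linear system:
  -8a + 4b - 2c + d = 73
  -a + b - c + d = 20
  d = 5
  a + b + c + d = -2
Solving the system yields a = -5, b = 4, c = -6, d = 5.
So q(u) = -5u³ + 4u² - 6u + 5.
Check: q(-2) = 73. ✓

q(u) = -5u^3 + 4u^2 - 6u + 5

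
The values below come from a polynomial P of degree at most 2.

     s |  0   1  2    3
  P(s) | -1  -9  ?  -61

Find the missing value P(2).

-29

On equispaced nodes a degree-2 polynomial has vanishing third forward difference, so
  - P(0) + 3·P(1) - 3·P(2) + P(3) = 0.
Substituting the known values and solving for P(2):
  -3·P(2) = 87
  P(2) = -29.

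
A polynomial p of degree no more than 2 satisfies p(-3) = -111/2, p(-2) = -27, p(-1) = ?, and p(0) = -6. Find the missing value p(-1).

The 3 known points determine the degree-2 polynomial uniquely.
Write p(s) = as^2 + bs + c. Substituting each data point gives a linear system:
  9a - 3b + c = -111/2
  4a - 2b + c = -27
  c = -6
Solving the system yields a = -6, b = -3/2, c = -6.
So p(s) = -6s^2 - (3/2)s - 6.
Then p(-1) = -21/2.

-21/2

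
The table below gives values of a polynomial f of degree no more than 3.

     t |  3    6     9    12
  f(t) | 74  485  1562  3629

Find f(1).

Write f(t) = at^3 + bt^2 + ct + d. Substituting each data point gives a linear system:
  27a + 9b + 3c + d = 74
  216a + 36b + 6c + d = 485
  729a + 81b + 9c + d = 1562
  1728a + 144b + 12c + d = 3629
Solving the system yields a = 2, b = 1, c = 2, d = 5.
So f(t) = 2t^3 + t^2 + 2t + 5.
Then f(1) = 10.

10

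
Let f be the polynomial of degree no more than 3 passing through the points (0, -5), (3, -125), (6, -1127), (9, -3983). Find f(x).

f(x) = -6x^3 + 5x^2 - x - 5

Write f(x) = ax^3 + bx^2 + cx + d. Substituting each data point gives a linear system:
  d = -5
  27a + 9b + 3c + d = -125
  216a + 36b + 6c + d = -1127
  729a + 81b + 9c + d = -3983
Solving the system yields a = -6, b = 5, c = -1, d = -5.
So f(x) = -6x^3 + 5x^2 - x - 5.
Check: f(0) = -5. ✓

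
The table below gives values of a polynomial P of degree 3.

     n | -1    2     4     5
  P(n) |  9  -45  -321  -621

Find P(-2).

51

Using the Lagrange interpolation formula with nodes -1, 2, 4, 5:
  L_0(n) = (n - 2)(n - 4)(n - 5) / -90
  L_1(n) = (n + 1)(n - 4)(n - 5) / 18
  L_2(n) = (n + 1)(n - 2)(n - 5) / -10
  L_3(n) = (n + 1)(n - 2)(n - 4) / 18
Then P(n) = 9·L_0(n) - 45·L_1(n) - 321·L_2(n) - 621·L_3(n).
Expanding and collecting terms gives P(n) = -5n³ + n² - 4n - 1.
Evaluating at n = -2: P(-2) = 51.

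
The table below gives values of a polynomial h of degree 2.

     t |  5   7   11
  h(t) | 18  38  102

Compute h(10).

83

Write h(t) = at^2 + bt + c. Substituting each data point gives a linear system:
  25a + 5b + c = 18
  49a + 7b + c = 38
  121a + 11b + c = 102
Solving the system yields a = 1, b = -2, c = 3.
So h(t) = t² - 2t + 3.
Then h(10) = 83.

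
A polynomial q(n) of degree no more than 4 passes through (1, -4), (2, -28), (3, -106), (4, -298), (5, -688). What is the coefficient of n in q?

Write q(n) = an^4 + bn^3 + cn^2 + dn + e. Substituting each data point gives a linear system:
  a + b + c + d + e = -4
  16a + 8b + 4c + 2d + e = -28
  81a + 27b + 9c + 3d + e = -106
  256a + 64b + 16c + 4d + e = -298
  625a + 125b + 25c + 5d + e = -688
Solving the system yields a = -1, b = 0, c = -2, d = -3, e = 2.
So q(n) = -n^4 - 2n^2 - 3n + 2.
The coefficient of n is -3.

-3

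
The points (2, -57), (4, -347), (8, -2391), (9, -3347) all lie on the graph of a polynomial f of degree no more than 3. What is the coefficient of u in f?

-3

Write f(u) = au^3 + bu^2 + cu + d. Substituting each data point gives a linear system:
  8a + 4b + 2c + d = -57
  64a + 16b + 4c + d = -347
  512a + 64b + 8c + d = -2391
  729a + 81b + 9c + d = -3347
Solving the system yields a = -4, b = -5, c = -3, d = 1.
So f(u) = -4u³ - 5u² - 3u + 1.
The coefficient of u is -3.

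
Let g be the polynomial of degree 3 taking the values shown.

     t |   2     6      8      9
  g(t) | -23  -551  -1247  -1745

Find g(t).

Using the Lagrange interpolation formula with nodes 2, 6, 8, 9:
  L_0(t) = (t - 6)(t - 8)(t - 9) / -168
  L_1(t) = (t - 2)(t - 8)(t - 9) / 24
  L_2(t) = (t - 2)(t - 6)(t - 9) / -12
  L_3(t) = (t - 2)(t - 6)(t - 8) / 21
Then g(t) = -23·L_0(t) - 551·L_1(t) - 1247·L_2(t) - 1745·L_3(t).
Expanding and collecting terms gives g(t) = -2t³ - 4t² + 4t + 1.
Check: g(2) = -23. ✓

g(t) = -2t^3 - 4t^2 + 4t + 1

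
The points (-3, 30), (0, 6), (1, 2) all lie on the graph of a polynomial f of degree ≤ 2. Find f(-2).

Write f(u) = au^2 + bu + c. Substituting each data point gives a linear system:
  9a - 3b + c = 30
  c = 6
  a + b + c = 2
Solving the system yields a = 1, b = -5, c = 6.
So f(u) = u^2 - 5u + 6.
Then f(-2) = 20.

20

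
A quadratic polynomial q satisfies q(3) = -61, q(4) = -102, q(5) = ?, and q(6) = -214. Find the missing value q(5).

-153

On equispaced nodes a degree-2 polynomial has vanishing third forward difference, so
  - q(3) + 3·q(4) - 3·q(5) + q(6) = 0.
Substituting the known values and solving for q(5):
  -3·q(5) = 459
  q(5) = -153.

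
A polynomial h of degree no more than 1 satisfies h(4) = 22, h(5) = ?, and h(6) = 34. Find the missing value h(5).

28

On equispaced nodes a degree-1 polynomial has vanishing second forward difference, so
  h(4) - 2·h(5) + h(6) = 0.
Substituting the known values and solving for h(5):
  -2·h(5) = -56
  h(5) = 28.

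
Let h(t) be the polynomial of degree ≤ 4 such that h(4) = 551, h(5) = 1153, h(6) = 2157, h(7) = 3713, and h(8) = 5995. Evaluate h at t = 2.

Using the Lagrange interpolation formula with nodes 4, 5, 6, 7, 8:
  L_0(t) = (t - 5)(t - 6)(t - 7)(t - 8) / 24
  L_1(t) = (t - 4)(t - 6)(t - 7)(t - 8) / -6
  L_2(t) = (t - 4)(t - 5)(t - 7)(t - 8) / 4
  L_3(t) = (t - 4)(t - 5)(t - 6)(t - 8) / -6
  L_4(t) = (t - 4)(t - 5)(t - 6)(t - 7) / 24
Then h(t) = 551·L_0(t) + 1153·L_1(t) + 2157·L_2(t) + 3713·L_3(t) + 5995·L_4(t).
Expanding and collecting terms gives h(t) = t⁴ + 3t³ + 5t² + 5t + 3.
Evaluating at t = 2: h(2) = 73.

73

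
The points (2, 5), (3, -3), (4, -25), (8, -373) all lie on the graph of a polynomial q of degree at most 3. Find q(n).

Write q(n) = an^3 + bn^2 + cn + d. Substituting each data point gives a linear system:
  8a + 4b + 2c + d = 5
  27a + 9b + 3c + d = -3
  64a + 16b + 4c + d = -25
  512a + 64b + 8c + d = -373
Solving the system yields a = -1, b = 2, c = 1, d = 3.
So q(n) = -n^3 + 2n^2 + n + 3.
Check: q(2) = 5. ✓

q(n) = -n^3 + 2n^2 + n + 3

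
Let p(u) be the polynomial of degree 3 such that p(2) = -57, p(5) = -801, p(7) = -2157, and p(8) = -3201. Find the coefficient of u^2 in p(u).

Write p(u) = au^3 + bu^2 + cu + d. Substituting each data point gives a linear system:
  8a + 4b + 2c + d = -57
  125a + 25b + 5c + d = -801
  343a + 49b + 7c + d = -2157
  512a + 64b + 8c + d = -3201
Solving the system yields a = -6, b = -2, c = 0, d = -1.
So p(u) = -6u^3 - 2u^2 - 1.
The coefficient of u^2 is -2.

-2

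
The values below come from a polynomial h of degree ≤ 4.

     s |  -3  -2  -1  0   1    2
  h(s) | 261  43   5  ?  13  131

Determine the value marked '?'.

The 5 known points determine the degree-4 polynomial uniquely.
Write h(s) = as^4 + bs^3 + cs^2 + ds + e. Substituting each data point gives a linear system:
  81a - 27b + 9c - 3d + e = 261
  16a - 8b + 4c - 2d + e = 43
  a - b + c - d + e = 5
  a + b + c + d + e = 13
  16a + 8b + 4c + 2d + e = 131
Solving the system yields a = 5, b = 6, c = 1, d = -2, e = 3.
So h(s) = 5s⁴ + 6s³ + s² - 2s + 3.
Then h(0) = 3.

3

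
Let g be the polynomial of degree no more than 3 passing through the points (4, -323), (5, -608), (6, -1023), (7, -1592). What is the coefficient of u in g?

Write g(u) = au^3 + bu^2 + cu + d. Substituting each data point gives a linear system:
  64a + 16b + 4c + d = -323
  125a + 25b + 5c + d = -608
  216a + 36b + 6c + d = -1023
  343a + 49b + 7c + d = -1592
Solving the system yields a = -4, b = -5, c = 4, d = -3.
So g(u) = -4u^3 - 5u^2 + 4u - 3.
The coefficient of u is 4.

4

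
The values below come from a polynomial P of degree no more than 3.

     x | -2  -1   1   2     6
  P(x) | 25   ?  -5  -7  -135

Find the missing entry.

The 4 known points determine the degree-3 polynomial uniquely.
Write P(x) = ax^3 + bx^2 + cx + d. Substituting each data point gives a linear system:
  -8a + 4b - 2c + d = 25
  a + b + c + d = -5
  8a + 4b + 2c + d = -7
  216a + 36b + 6c + d = -135
Solving the system yields a = -1, b = 3, c = -4, d = -3.
So P(x) = -x^3 + 3x^2 - 4x - 3.
Then P(-1) = 5.

5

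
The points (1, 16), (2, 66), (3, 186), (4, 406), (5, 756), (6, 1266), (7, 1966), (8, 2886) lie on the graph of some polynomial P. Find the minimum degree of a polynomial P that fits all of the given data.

3

Forward differences of the values at t = 1, 2, 3, 4, 5, 6, 7, 8:
  P  : 16  66  186  406  756  1266  1966  2886
  Δ  : 50  120  220  350  510  700  920
  Δ^2: 70  100  130  160  190  220
  Δ^3: 30  30  30  30  30
  Δ^4: 0  0  0  0
  Δ^5: 0  0  0
  Δ^6: 0  0
  Δ^7: 0
The third differences are constant (30) and nonzero, while all higher differences vanish, so the minimal degree is 3.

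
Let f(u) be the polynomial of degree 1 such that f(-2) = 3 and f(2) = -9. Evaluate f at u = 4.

-15

Write f(u) = au + b. Substituting each data point gives a linear system:
  -2a + b = 3
  2a + b = -9
Solving the system yields a = -3, b = -3.
So f(u) = -3u - 3.
Then f(4) = -15.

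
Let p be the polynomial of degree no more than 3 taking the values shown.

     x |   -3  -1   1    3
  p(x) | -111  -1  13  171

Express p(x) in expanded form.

Write p(x) = ax^3 + bx^2 + cx + d. Substituting each data point gives a linear system:
  -27a + 9b - 3c + d = -111
  -a + b - c + d = -1
  a + b + c + d = 13
  27a + 9b + 3c + d = 171
Solving the system yields a = 5, b = 3, c = 2, d = 3.
So p(x) = 5x^3 + 3x^2 + 2x + 3.
Check: p(-1) = -1. ✓

p(x) = 5x^3 + 3x^2 + 2x + 3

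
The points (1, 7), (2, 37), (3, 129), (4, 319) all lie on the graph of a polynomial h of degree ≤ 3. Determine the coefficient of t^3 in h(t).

6

Write h(t) = at^3 + bt^2 + ct + d. Substituting each data point gives a linear system:
  a + b + c + d = 7
  8a + 4b + 2c + d = 37
  27a + 9b + 3c + d = 129
  64a + 16b + 4c + d = 319
Solving the system yields a = 6, b = -5, c = 3, d = 3.
So h(t) = 6t³ - 5t² + 3t + 3.
The leading coefficient is 6.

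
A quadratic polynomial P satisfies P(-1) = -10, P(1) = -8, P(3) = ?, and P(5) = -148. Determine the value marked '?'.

-54

On equispaced nodes a degree-2 polynomial has vanishing third forward difference, so
  - P(-1) + 3·P(1) - 3·P(3) + P(5) = 0.
Substituting the known values and solving for P(3):
  -3·P(3) = 162
  P(3) = -54.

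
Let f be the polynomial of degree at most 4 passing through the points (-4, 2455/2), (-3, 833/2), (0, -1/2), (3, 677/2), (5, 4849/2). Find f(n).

f(n) = 4n^4 - 2n^3 + 6n^2 + 5n - 1/2

Write f(n) = an^4 + bn^3 + cn^2 + dn + e. Substituting each data point gives a linear system:
  256a - 64b + 16c - 4d + e = 2455/2
  81a - 27b + 9c - 3d + e = 833/2
  e = -1/2
  81a + 27b + 9c + 3d + e = 677/2
  625a + 125b + 25c + 5d + e = 4849/2
Solving the system yields a = 4, b = -2, c = 6, d = 5, e = -1/2.
So f(n) = 4n^4 - 2n^3 + 6n^2 + 5n - 1/2.
Check: f(-3) = 833/2. ✓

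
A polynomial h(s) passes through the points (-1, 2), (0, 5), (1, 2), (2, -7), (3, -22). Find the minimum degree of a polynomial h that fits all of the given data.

2

Forward differences of the values at s = -1, 0, 1, 2, 3:
  h  : 2  5  2  -7  -22
  Δ  : 3  -3  -9  -15
  Δ^2: -6  -6  -6
  Δ^3: 0  0
  Δ^4: 0
The second differences are constant (-6) and nonzero, while all higher differences vanish, so the minimal degree is 2.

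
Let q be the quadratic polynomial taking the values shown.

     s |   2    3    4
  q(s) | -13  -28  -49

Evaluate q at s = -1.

Write q(s) = as^2 + bs + c. Substituting each data point gives a linear system:
  4a + 2b + c = -13
  9a + 3b + c = -28
  16a + 4b + c = -49
Solving the system yields a = -3, b = 0, c = -1.
So q(s) = -3s² - 1.
Then q(-1) = -4.

-4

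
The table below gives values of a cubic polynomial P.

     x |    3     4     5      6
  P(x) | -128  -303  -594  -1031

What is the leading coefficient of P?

-5

Write P(x) = ax^3 + bx^2 + cx + d. Substituting each data point gives a linear system:
  27a + 9b + 3c + d = -128
  64a + 16b + 4c + d = -303
  125a + 25b + 5c + d = -594
  216a + 36b + 6c + d = -1031
Solving the system yields a = -5, b = 2, c = -4, d = 1.
So P(x) = -5x^3 + 2x^2 - 4x + 1.
The leading coefficient is -5.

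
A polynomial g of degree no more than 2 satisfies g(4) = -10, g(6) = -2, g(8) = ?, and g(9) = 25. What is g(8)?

14

The 3 known points determine the degree-2 polynomial uniquely.
Write g(x) = ax^2 + bx + c. Substituting each data point gives a linear system:
  16a + 4b + c = -10
  36a + 6b + c = -2
  81a + 9b + c = 25
Solving the system yields a = 1, b = -6, c = -2.
So g(x) = x² - 6x - 2.
Then g(8) = 14.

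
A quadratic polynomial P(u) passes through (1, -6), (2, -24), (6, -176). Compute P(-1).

6

Using the Lagrange interpolation formula with nodes 1, 2, 6:
  L_0(u) = (u - 2)(u - 6) / 5
  L_1(u) = (u - 1)(u - 6) / -4
  L_2(u) = (u - 1)(u - 2) / 20
Then P(u) = -6·L_0(u) - 24·L_1(u) - 176·L_2(u).
Expanding and collecting terms gives P(u) = -4u^2 - 6u + 4.
Evaluating at u = -1: P(-1) = 6.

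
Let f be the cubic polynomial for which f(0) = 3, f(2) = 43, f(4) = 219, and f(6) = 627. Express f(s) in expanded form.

Write f(s) = as^3 + bs^2 + cs + d. Substituting each data point gives a linear system:
  d = 3
  8a + 4b + 2c + d = 43
  64a + 16b + 4c + d = 219
  216a + 36b + 6c + d = 627
Solving the system yields a = 2, b = 5, c = 2, d = 3.
So f(s) = 2s^3 + 5s^2 + 2s + 3.
Check: f(2) = 43. ✓

f(s) = 2s^3 + 5s^2 + 2s + 3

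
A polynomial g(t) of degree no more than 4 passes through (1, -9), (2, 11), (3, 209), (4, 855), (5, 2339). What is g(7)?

Write g(t) = at^4 + bt^3 + ct^2 + dt + e. Substituting each data point gives a linear system:
  a + b + c + d + e = -9
  16a + 8b + 4c + 2d + e = 11
  81a + 27b + 9c + 3d + e = 209
  256a + 64b + 16c + 4d + e = 855
  625a + 125b + 25c + 5d + e = 2339
Solving the system yields a = 5, b = -5, c = -6, d = -2, e = -1.
So g(t) = 5t⁴ - 5t³ - 6t² - 2t - 1.
Then g(7) = 9981.

9981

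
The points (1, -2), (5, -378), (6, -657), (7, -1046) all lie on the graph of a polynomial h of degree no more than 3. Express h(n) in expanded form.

Using the Lagrange interpolation formula with nodes 1, 5, 6, 7:
  L_0(n) = (n - 5)(n - 6)(n - 7) / -120
  L_1(n) = (n - 1)(n - 6)(n - 7) / 8
  L_2(n) = (n - 1)(n - 5)(n - 7) / -5
  L_3(n) = (n - 1)(n - 5)(n - 6) / 12
Then h(n) = -2·L_0(n) - 378·L_1(n) - 657·L_2(n) - 1046·L_3(n).
Expanding and collecting terms gives h(n) = -3n^3 - n^2 + 5n - 3.
Check: h(6) = -657. ✓

h(n) = -3n^3 - n^2 + 5n - 3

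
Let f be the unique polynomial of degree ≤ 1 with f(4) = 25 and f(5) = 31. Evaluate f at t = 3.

19

Using the Lagrange interpolation formula with nodes 4, 5:
  L_0(t) = (t - 5) / -1
  L_1(t) = (t - 4) / 1
Then f(t) = 25·L_0(t) + 31·L_1(t).
Expanding and collecting terms gives f(t) = 6t + 1.
Evaluating at t = 3: f(3) = 19.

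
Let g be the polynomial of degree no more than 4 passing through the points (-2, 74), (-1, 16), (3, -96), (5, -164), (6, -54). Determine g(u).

Write g(u) = au^4 + bu^3 + cu^2 + du + e. Substituting each data point gives a linear system:
  16a - 8b + 4c - 2d + e = 74
  a - b + c - d + e = 16
  81a + 27b + 9c + 3d + e = -96
  625a + 125b + 25c + 5d + e = -164
  1296a + 216b + 36c + 6d + e = -54
Solving the system yields a = 1, b = -6, c = -1, d = -4, e = 6.
So g(u) = u^4 - 6u^3 - u^2 - 4u + 6.
Check: g(-2) = 74. ✓

g(u) = u^4 - 6u^3 - u^2 - 4u + 6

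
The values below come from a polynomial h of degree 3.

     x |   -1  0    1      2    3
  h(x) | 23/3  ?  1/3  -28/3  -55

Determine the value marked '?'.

-2

On equispaced nodes a degree-3 polynomial has vanishing fourth forward difference, so
  h(-1) - 4·h(0) + 6·h(1) - 4·h(2) + h(3) = 0.
Substituting the known values and solving for h(0):
  -4·h(0) = 8
  h(0) = -2.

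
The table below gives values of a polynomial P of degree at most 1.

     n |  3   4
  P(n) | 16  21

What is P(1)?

6

Using the Lagrange interpolation formula with nodes 3, 4:
  L_0(n) = (n - 4) / -1
  L_1(n) = (n - 3) / 1
Then P(n) = 16·L_0(n) + 21·L_1(n).
Expanding and collecting terms gives P(n) = 5n + 1.
Evaluating at n = 1: P(1) = 6.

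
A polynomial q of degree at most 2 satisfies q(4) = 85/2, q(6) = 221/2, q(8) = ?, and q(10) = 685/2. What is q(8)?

On equispaced nodes a degree-2 polynomial has vanishing third forward difference, so
  - q(4) + 3·q(6) - 3·q(8) + q(10) = 0.
Substituting the known values and solving for q(8):
  -3·q(8) = -1263/2
  q(8) = 421/2.

421/2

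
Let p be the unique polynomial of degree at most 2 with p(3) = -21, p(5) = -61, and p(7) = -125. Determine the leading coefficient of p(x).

-3

Write p(x) = ax^2 + bx + c. Substituting each data point gives a linear system:
  9a + 3b + c = -21
  25a + 5b + c = -61
  49a + 7b + c = -125
Solving the system yields a = -3, b = 4, c = -6.
So p(x) = -3x² + 4x - 6.
The leading coefficient is -3.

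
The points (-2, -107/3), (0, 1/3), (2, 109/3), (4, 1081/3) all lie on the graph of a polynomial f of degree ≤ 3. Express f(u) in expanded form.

f(u) = 6u^3 - 6u + 1/3

Write f(u) = au^3 + bu^2 + cu + d. Substituting each data point gives a linear system:
  -8a + 4b - 2c + d = -107/3
  d = 1/3
  8a + 4b + 2c + d = 109/3
  64a + 16b + 4c + d = 1081/3
Solving the system yields a = 6, b = 0, c = -6, d = 1/3.
So f(u) = 6u^3 - 6u + 1/3.
Check: f(-2) = -107/3. ✓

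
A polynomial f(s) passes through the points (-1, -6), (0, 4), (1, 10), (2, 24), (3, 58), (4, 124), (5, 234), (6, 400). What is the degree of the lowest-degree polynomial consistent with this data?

Forward differences of the values at s = -1, 0, 1, 2, 3, 4, 5, 6:
  f  : -6  4  10  24  58  124  234  400
  Δ  : 10  6  14  34  66  110  166
  Δ^2: -4  8  20  32  44  56
  Δ^3: 12  12  12  12  12
  Δ^4: 0  0  0  0
  Δ^5: 0  0  0
  Δ^6: 0  0
  Δ^7: 0
The third differences are constant (12) and nonzero, while all higher differences vanish, so the minimal degree is 3.

3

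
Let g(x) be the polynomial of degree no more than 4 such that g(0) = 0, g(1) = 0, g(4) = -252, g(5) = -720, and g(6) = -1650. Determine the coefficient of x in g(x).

1

Write g(x) = ax^4 + bx^3 + cx^2 + dx + e. Substituting each data point gives a linear system:
  e = 0
  a + b + c + d + e = 0
  256a + 64b + 16c + 4d + e = -252
  625a + 125b + 25c + 5d + e = -720
  1296a + 216b + 36c + 6d + e = -1650
Solving the system yields a = -2, b = 5, c = -4, d = 1, e = 0.
So g(x) = -2x⁴ + 5x³ - 4x² + x.
The coefficient of x is 1.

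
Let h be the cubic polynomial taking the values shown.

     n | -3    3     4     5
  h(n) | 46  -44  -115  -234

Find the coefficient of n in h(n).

Write h(n) = an^3 + bn^2 + cn + d. Substituting each data point gives a linear system:
  -27a + 9b - 3c + d = 46
  27a + 9b + 3c + d = -44
  64a + 16b + 4c + d = -115
  125a + 25b + 5c + d = -234
Solving the system yields a = -2, b = 0, c = 3, d = 1.
So h(n) = -2n³ + 3n + 1.
The coefficient of n is 3.

3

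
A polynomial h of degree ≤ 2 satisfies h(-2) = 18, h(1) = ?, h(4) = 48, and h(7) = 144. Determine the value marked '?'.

6

The 3 known points determine the degree-2 polynomial uniquely.
Write h(u) = au^2 + bu + c. Substituting each data point gives a linear system:
  4a - 2b + c = 18
  16a + 4b + c = 48
  49a + 7b + c = 144
Solving the system yields a = 3, b = -1, c = 4.
So h(u) = 3u^2 - u + 4.
Then h(1) = 6.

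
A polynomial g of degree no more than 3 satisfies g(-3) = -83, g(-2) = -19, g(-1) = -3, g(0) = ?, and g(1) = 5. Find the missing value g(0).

The 4 known points determine the degree-3 polynomial uniquely.
Write g(s) = as^3 + bs^2 + cs + d. Substituting each data point gives a linear system:
  -27a + 9b - 3c + d = -83
  -8a + 4b - 2c + d = -19
  -a + b - c + d = -3
  a + b + c + d = 5
Solving the system yields a = 5, b = 6, c = -1, d = -5.
So g(s) = 5s^3 + 6s^2 - s - 5.
Then g(0) = -5.

-5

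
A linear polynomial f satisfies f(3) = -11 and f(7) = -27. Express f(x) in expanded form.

f(x) = -4x + 1

Write f(x) = ax + b. Substituting each data point gives a linear system:
  3a + b = -11
  7a + b = -27
Solving the system yields a = -4, b = 1.
So f(x) = -4x + 1.
Check: f(3) = -11. ✓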